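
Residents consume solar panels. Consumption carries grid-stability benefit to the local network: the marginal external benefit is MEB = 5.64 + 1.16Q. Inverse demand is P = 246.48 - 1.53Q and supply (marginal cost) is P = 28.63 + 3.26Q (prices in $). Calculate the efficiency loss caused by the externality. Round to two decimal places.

Market equilibrium (private): 28.63 + 3.26Q = 246.48 - 1.53Q → Q_m = 45.4802.
Social marginal benefit = demand + MEB = 252.12 - 0.37Q.
Set SMB = MC: 252.12 - 0.37Q = 28.63 + 3.26Q → Q* = 61.5675.
Height of the DWL triangle at Q_m is SMB(Q_m) − MC(Q_m) = MEB(Q_m) = 58.3970.
DWL = ½ × 16.0873 × 58.3970 = 469.7250.

DWL = $469.73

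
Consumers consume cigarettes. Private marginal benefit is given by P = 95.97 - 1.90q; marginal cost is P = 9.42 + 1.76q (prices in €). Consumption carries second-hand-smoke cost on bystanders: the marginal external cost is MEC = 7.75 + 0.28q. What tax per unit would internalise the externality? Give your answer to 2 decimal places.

Social marginal benefit = demand − MEC = 88.22 - 2.18q.
Set SMB = MC: 88.22 - 2.18q = 9.42 + 1.76q → q* = 20.0000.
The Pigouvian tax equals MEC at q*: 7.75 + 0.28×20.0000 = 13.3500.

tax = €13.35 per unit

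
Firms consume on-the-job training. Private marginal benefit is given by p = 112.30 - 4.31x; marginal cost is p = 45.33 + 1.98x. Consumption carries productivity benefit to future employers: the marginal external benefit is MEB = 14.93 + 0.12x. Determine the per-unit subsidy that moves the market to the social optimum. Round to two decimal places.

Social marginal benefit = demand + MEB = 127.23 - 4.19x.
Set SMB = MC: 127.23 - 4.19x = 45.33 + 1.98x → x* = 13.2739.
The Pigouvian subsidy equals MEB at x*: 14.93 + 0.12×13.2739 = 16.5229.

subsidy = 16.52 per unit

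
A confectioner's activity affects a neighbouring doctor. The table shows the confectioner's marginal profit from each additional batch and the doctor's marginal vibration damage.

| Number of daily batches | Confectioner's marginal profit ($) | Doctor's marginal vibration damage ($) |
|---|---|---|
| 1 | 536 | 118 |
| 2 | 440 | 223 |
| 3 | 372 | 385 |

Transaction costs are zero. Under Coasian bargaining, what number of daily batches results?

2

Bargaining reaches the level where marginal profit last exceeds marginal vibration damage.
That holds through level 2 (440 ≥ 223) but not at 3 (372 < 385).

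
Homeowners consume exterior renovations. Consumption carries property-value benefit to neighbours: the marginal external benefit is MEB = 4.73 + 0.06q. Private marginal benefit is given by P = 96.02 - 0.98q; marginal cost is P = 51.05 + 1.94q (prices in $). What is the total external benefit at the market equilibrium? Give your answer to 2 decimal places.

Market equilibrium (private): 51.05 + 1.94q = 96.02 - 0.98q → q_m = 15.4007.
Total external benefit = ∫₀^{q_m} (4.73 + 0.06q) dq = 4.73×15.4007 + ½×0.06×15.4007² = 79.9608.

$79.96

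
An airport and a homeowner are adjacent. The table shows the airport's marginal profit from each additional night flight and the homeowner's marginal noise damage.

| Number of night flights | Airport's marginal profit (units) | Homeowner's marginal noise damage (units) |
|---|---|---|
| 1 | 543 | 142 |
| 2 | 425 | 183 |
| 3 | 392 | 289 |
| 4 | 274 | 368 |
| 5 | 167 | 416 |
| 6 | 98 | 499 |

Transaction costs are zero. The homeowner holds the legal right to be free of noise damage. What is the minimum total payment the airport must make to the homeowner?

614

Efficient level: marginal profit ≥ marginal noise damage through level 3, so k* = 3.
With the homeowner holding the right, the airport must at least compensate total damage at k*: 142 + 183 + 289 = 614.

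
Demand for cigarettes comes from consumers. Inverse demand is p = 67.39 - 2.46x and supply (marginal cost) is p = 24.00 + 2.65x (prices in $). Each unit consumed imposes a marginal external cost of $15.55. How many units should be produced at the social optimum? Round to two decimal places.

Social marginal benefit = demand − MEC = 51.84 - 2.46x.
Set SMB = MC: 51.84 - 2.46x = 24.00 + 2.65x → x* = 5.4481.

x* = 5.45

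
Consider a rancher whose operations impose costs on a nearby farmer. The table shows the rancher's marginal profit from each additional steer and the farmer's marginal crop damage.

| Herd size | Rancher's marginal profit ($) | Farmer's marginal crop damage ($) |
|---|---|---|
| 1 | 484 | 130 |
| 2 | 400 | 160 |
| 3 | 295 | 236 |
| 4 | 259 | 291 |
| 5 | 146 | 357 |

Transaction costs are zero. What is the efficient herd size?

3

Bargaining reaches the level where marginal profit last exceeds marginal crop damage.
That holds through level 3 (295 ≥ 236) but not at 4 (259 < 291).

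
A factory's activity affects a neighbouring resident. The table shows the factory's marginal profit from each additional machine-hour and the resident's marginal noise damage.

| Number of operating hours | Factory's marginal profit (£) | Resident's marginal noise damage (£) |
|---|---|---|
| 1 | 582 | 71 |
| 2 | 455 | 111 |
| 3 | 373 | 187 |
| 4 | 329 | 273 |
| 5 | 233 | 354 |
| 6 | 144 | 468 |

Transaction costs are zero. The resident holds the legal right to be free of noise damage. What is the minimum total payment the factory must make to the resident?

Efficient level: marginal profit ≥ marginal noise damage through level 4, so k* = 4.
With the resident holding the right, the factory must at least compensate total damage at k*: 71 + 111 + 187 + 273 = 642.

£642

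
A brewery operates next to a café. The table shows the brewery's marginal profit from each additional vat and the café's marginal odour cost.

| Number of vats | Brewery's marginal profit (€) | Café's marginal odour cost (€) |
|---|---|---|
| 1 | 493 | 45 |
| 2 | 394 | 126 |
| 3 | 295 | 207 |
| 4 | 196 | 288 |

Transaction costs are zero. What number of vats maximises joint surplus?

Bargaining reaches the level where marginal profit last exceeds marginal odour cost.
That holds through level 3 (295 ≥ 207) but not at 4 (196 < 288).

3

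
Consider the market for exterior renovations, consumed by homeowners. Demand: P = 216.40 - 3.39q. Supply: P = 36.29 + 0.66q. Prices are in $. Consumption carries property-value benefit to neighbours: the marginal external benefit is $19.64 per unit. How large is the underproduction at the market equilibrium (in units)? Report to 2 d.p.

4.85 units

Market equilibrium (private): 36.29 + 0.66q = 216.40 - 3.39q → q_m = 44.4716.
Social marginal benefit = demand + MEB = 236.04 - 3.39q.
Set SMB = MC: 236.04 - 3.39q = 36.29 + 0.66q → q* = 49.3210.
Gap = |44.4716 − 49.3210| = 4.8494.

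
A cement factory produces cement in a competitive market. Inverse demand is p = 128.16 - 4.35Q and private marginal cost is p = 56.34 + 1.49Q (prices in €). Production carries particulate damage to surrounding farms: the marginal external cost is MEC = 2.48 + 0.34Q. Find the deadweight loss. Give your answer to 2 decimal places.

Market equilibrium (private): 56.34 + 1.49Q = 128.16 - 4.35Q → Q_m = 12.2979.
Social marginal cost = private MC + MEC = 58.82 + 1.83Q.
Set SMC = demand: 58.82 + 1.83Q = 128.16 - 4.35Q → Q* = 11.2201.
Between Q* and Q_m the wedge SMC − demand runs linearly from 0 to MEC(Q_m), so the loss is a triangle.
DWL = ½ × 1.0778 × 6.6613 = 3.5898.

DWL = €3.59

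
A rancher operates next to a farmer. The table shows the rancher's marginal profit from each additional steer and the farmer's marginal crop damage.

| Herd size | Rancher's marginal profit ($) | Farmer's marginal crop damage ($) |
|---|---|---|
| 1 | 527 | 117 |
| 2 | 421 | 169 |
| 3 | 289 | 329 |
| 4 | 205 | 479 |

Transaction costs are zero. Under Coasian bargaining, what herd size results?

2

Bargaining reaches the level where marginal profit last exceeds marginal crop damage.
That holds through level 2 (421 ≥ 169) but not at 3 (289 < 329).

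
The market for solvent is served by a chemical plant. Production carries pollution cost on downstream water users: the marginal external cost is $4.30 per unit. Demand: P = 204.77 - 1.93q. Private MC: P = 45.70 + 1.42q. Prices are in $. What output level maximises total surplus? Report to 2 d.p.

q* = 46.20

Social marginal cost = private MC + MEC = 50.00 + 1.42q.
Set SMC = demand: 50.00 + 1.42q = 204.77 - 1.93q → q* = 46.2000.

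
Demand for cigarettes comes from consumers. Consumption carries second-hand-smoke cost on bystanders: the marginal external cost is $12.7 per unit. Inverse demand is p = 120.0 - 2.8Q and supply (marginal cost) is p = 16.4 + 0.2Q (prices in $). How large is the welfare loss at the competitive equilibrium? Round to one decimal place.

DWL = $26.9

Market equilibrium (private): 16.4 + 0.2Q = 120.0 - 2.8Q → Q_m = 34.5333.
Social marginal benefit = demand − MEC = 107.3 - 2.8Q.
Set SMB = MC: 107.3 - 2.8Q = 16.4 + 0.2Q → Q* = 30.3000.
Between Q* and Q_m the wedge MC − SMB runs linearly from 0 to MEC(Q_m), so the loss is a triangle.
DWL = ½ × 4.2333 × 12.7000 = 26.8815.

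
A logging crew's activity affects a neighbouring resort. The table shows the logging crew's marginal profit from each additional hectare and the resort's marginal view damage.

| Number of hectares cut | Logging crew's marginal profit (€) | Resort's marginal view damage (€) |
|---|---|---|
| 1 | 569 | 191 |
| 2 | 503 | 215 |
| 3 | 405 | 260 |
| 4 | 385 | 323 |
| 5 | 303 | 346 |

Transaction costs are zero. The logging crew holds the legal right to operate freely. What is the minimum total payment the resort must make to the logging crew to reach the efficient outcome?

€303

Left alone the logging crew would choose level 5 (marginal profit stays positive).
Efficient level: k* = 4 (marginal profit ≥ marginal view damage through 4).
The resort must at least cover the logging crew's forgone profit from cutting 5→4: 303 = 303.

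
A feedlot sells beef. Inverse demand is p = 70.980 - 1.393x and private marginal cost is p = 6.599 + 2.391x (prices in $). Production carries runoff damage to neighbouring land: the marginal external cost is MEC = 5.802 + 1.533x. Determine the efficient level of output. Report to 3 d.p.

x* = 11.017

Social marginal cost = private MC + MEC = 12.401 + 3.924x.
Set SMC = demand: 12.401 + 3.924x = 70.980 - 1.393x → x* = 11.0173.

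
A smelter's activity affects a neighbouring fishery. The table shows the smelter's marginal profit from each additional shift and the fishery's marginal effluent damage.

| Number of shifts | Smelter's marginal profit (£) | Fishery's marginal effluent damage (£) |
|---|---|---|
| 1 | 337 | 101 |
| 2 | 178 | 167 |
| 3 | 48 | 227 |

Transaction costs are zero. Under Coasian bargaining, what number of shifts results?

2

Bargaining reaches the level where marginal profit last exceeds marginal effluent damage.
That holds through level 2 (178 ≥ 167) but not at 3 (48 < 227).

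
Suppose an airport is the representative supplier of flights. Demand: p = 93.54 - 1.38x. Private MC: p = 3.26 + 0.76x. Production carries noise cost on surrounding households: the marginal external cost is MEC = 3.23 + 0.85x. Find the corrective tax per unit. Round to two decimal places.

tax = 27.98 per unit

Social marginal cost = private MC + MEC = 6.49 + 1.61x.
Set SMC = demand: 6.49 + 1.61x = 93.54 - 1.38x → x* = 29.1137.
The Pigouvian tax equals MEC at x*: 3.23 + 0.85×29.1137 = 27.9766.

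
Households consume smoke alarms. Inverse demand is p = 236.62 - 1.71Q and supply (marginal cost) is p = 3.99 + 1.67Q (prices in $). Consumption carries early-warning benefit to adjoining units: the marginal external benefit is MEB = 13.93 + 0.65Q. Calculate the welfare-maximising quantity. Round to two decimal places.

Social marginal benefit = demand + MEB = 250.55 - 1.06Q.
Set SMB = MC: 250.55 - 1.06Q = 3.99 + 1.67Q → Q* = 90.3150.

Q* = 90.32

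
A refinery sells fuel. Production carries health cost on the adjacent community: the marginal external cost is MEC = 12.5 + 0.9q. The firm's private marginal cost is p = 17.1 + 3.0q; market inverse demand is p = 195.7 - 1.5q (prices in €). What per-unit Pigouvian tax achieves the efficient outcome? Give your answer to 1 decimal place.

Social marginal cost = private MC + MEC = 29.6 + 3.9q.
Set SMC = demand: 29.6 + 3.9q = 195.7 - 1.5q → q* = 30.7593.
The Pigouvian tax equals MEC at q*: 12.5 + 0.9×30.7593 = 40.1834.

tax = €40.2 per unit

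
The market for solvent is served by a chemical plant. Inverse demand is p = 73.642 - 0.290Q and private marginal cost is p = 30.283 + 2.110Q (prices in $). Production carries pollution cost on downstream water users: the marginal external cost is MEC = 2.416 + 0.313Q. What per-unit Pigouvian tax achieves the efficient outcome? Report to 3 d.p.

Social marginal cost = private MC + MEC = 32.699 + 2.423Q.
Set SMC = demand: 32.699 + 2.423Q = 73.642 - 0.290Q → Q* = 15.0914.
The Pigouvian tax equals MEC at Q*: 2.416 + 0.313×15.0914 = 7.1396.

tax = $7.140 per unit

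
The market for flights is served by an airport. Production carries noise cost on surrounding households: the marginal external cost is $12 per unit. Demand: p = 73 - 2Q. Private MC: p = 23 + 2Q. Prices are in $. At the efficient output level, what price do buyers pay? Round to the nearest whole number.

P = $54

Social marginal cost = private MC + MEC = 35 + 2Q.
Set SMC = demand: 35 + 2Q = 73 - 2Q → Q* = 9.5000.
Consumer price on the demand curve at Q*: 73 − 2×9.5000 = 54.0000.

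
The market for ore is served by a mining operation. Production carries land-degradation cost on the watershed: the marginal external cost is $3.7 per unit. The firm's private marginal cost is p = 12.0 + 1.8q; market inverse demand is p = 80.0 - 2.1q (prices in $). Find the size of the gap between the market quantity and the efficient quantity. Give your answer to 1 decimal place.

Market equilibrium (private): 12.0 + 1.8q = 80.0 - 2.1q → q_m = 17.4359.
Social marginal cost = private MC + MEC = 15.7 + 1.8q.
Set SMC = demand: 15.7 + 1.8q = 80.0 - 2.1q → q* = 16.4872.
Gap = |17.4359 − 16.4872| = 0.9487.

0.9 units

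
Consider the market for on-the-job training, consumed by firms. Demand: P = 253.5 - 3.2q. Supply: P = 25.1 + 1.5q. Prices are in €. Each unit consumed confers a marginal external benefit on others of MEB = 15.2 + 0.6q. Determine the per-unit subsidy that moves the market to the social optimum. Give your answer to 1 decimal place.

Social marginal benefit = demand + MEB = 268.7 - 2.6q.
Set SMB = MC: 268.7 - 2.6q = 25.1 + 1.5q → q* = 59.4146.
The Pigouvian subsidy equals MEB at q*: 15.2 + 0.6×59.4146 = 50.8488.

subsidy = €50.8 per unit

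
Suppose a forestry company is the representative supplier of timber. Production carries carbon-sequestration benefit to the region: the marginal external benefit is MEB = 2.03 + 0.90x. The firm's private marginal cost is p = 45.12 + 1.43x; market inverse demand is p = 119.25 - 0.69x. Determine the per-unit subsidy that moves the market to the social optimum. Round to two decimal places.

Social marginal cost = private MC − MEB = 43.09 + 0.53x.
Set SMC = demand: 43.09 + 0.53x = 119.25 - 0.69x → x* = 62.4262.
The Pigouvian subsidy equals MEB at x*: 2.03 + 0.90×62.4262 = 58.2136.

subsidy = 58.21 per unit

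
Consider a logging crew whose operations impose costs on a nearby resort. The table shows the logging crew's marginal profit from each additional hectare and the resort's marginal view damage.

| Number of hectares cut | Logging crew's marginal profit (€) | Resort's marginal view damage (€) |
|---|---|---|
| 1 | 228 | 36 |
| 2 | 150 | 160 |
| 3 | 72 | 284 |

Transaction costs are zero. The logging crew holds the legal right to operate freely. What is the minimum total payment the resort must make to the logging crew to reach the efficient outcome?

€222

Left alone the logging crew would choose level 3 (marginal profit stays positive).
Efficient level: k* = 1 (marginal profit ≥ marginal view damage through 1).
The resort must at least cover the logging crew's forgone profit from cutting 3→1: 150 + 72 = 222.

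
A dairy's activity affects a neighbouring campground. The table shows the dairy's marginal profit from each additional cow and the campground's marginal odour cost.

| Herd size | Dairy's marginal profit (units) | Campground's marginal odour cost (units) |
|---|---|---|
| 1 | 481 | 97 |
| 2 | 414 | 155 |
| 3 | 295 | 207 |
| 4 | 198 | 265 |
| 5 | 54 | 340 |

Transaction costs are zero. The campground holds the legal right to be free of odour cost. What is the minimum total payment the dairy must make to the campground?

Efficient level: marginal profit ≥ marginal odour cost through level 3, so k* = 3.
With the campground holding the right, the dairy must at least compensate total damage at k*: 97 + 155 + 207 = 459.

459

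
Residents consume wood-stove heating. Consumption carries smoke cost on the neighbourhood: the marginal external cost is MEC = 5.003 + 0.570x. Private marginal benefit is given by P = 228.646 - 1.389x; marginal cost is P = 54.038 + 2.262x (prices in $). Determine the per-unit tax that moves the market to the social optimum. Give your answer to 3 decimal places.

Social marginal benefit = demand − MEC = 223.643 - 1.959x.
Set SMB = MC: 223.643 - 1.959x = 54.038 + 2.262x → x* = 40.1812.
The Pigouvian tax equals MEC at x*: 5.003 + 0.570×40.1812 = 27.9063.

tax = $27.906 per unit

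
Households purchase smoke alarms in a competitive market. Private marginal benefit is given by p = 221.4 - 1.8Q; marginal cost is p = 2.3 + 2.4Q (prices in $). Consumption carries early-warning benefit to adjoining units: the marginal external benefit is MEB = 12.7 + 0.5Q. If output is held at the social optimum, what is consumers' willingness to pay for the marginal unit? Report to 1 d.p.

Social marginal benefit = demand + MEB = 234.1 - 1.3Q.
Set SMB = MC: 234.1 - 1.3Q = 2.3 + 2.4Q → Q* = 62.6486.
Consumer price on the demand curve at Q*: 221.4 − 1.8×62.6486 = 108.6325.

P = $108.6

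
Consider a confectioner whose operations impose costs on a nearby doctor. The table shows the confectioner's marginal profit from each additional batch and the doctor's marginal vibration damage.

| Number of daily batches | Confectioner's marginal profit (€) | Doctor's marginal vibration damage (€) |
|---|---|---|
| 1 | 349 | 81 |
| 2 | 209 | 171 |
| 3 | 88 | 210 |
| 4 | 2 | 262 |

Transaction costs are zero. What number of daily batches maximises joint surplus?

Bargaining reaches the level where marginal profit last exceeds marginal vibration damage.
That holds through level 2 (209 ≥ 171) but not at 3 (88 < 210).

2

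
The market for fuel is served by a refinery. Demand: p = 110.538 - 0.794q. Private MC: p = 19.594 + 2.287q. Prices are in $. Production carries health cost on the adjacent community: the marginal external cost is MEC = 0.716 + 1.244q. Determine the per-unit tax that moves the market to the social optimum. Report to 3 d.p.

Social marginal cost = private MC + MEC = 20.310 + 3.531q.
Set SMC = demand: 20.310 + 3.531q = 110.538 - 0.794q → q* = 20.8620.
The Pigouvian tax equals MEC at q*: 0.716 + 1.244×20.8620 = 26.6683.

tax = $26.668 per unit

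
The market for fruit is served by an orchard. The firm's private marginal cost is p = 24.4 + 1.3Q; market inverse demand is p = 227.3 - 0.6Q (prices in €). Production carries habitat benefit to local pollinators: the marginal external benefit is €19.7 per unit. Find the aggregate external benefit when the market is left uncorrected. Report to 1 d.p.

€2103.8

Market equilibrium (private): 24.4 + 1.3Q = 227.3 - 0.6Q → Q_m = 106.7895.
Total external benefit = MEB × Q_m = 19.7 × 106.7895 = 2103.7532.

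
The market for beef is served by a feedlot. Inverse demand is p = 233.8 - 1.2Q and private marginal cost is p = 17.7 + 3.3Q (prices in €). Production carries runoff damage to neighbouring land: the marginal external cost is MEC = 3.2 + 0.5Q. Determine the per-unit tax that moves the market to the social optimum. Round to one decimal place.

Social marginal cost = private MC + MEC = 20.9 + 3.8Q.
Set SMC = demand: 20.9 + 3.8Q = 233.8 - 1.2Q → Q* = 42.5800.
The Pigouvian tax equals MEC at Q*: 3.2 + 0.5×42.5800 = 24.4900.

tax = €24.5 per unit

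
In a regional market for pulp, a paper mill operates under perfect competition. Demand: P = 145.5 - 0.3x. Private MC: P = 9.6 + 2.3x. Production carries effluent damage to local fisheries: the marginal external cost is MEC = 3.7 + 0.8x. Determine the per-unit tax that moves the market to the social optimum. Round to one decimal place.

tax = 34.8 per unit

Social marginal cost = private MC + MEC = 13.3 + 3.1x.
Set SMC = demand: 13.3 + 3.1x = 145.5 - 0.3x → x* = 38.8824.
The Pigouvian tax equals MEC at x*: 3.7 + 0.8×38.8824 = 34.8059.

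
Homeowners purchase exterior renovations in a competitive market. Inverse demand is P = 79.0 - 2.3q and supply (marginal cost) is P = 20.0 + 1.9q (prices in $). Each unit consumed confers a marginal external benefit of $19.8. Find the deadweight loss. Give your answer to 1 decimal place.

DWL = $46.7

Market equilibrium (private): 20.0 + 1.9q = 79.0 - 2.3q → q_m = 14.0476.
Social marginal benefit = demand + MEB = 98.8 - 2.3q.
Set SMB = MC: 98.8 - 2.3q = 20.0 + 1.9q → q* = 18.7619.
The loss is the area between SMB and MC from q* to q_m; with linear curves that's a triangle of height MEB(q_m).
DWL = ½ × 4.7143 × 19.8000 = 46.6716.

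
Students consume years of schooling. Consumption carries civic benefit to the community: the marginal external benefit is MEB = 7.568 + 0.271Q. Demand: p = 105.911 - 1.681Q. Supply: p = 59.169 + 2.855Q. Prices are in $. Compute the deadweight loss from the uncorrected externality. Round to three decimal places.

Market equilibrium (private): 59.169 + 2.855Q = 105.911 - 1.681Q → Q_m = 10.3047.
Social marginal benefit = demand + MEB = 113.479 - 1.410Q.
Set SMB = MC: 113.479 - 1.410Q = 59.169 + 2.855Q → Q* = 12.7339.
The welfare-loss triangle has base |Q_m − Q*| and height MEB(Q_m) (the vertical gap between SMB and MC is zero at Q* and MEB at Q_m).
DWL = ½ × 2.4292 × 10.3606 = 12.5840.

DWL = $12.584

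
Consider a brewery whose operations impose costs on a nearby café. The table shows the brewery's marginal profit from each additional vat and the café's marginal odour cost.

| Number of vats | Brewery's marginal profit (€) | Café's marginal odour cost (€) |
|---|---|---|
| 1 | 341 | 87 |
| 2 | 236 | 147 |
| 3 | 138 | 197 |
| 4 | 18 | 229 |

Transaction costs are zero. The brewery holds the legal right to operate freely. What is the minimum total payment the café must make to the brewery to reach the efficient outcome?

€156

Left alone the brewery would choose level 4 (marginal profit stays positive).
Efficient level: k* = 2 (marginal profit ≥ marginal odour cost through 2).
The café must at least cover the brewery's forgone profit from cutting 4→2: 138 + 18 = 156.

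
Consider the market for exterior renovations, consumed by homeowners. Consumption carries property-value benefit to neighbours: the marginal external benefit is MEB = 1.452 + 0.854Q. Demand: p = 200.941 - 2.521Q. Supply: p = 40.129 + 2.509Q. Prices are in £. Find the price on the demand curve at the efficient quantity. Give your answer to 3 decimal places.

P = £102.984

Social marginal benefit = demand + MEB = 202.393 - 1.667Q.
Set SMB = MC: 202.393 - 1.667Q = 40.129 + 2.509Q → Q* = 38.8563.
Consumer price on the demand curve at Q*: 200.941 − 2.521×38.8563 = 102.9843.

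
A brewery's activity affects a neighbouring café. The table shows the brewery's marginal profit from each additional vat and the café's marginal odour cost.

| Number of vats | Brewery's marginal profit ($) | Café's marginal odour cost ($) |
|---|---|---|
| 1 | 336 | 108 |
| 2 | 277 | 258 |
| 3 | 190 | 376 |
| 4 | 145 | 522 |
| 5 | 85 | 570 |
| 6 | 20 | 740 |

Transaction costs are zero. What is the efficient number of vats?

Bargaining reaches the level where marginal profit last exceeds marginal odour cost.
That holds through level 2 (277 ≥ 258) but not at 3 (190 < 376).

2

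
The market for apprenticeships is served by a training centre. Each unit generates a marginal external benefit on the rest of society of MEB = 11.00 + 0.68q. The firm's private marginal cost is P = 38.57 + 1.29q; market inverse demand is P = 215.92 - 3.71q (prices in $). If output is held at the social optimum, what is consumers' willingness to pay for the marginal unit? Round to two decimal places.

P = $54.17

Social marginal cost = private MC − MEB = 27.57 + 0.61q.
Set SMC = demand: 27.57 + 0.61q = 215.92 - 3.71q → q* = 43.5995.
Consumer price on the demand curve at q*: 215.92 − 3.71×43.5995 = 54.1659.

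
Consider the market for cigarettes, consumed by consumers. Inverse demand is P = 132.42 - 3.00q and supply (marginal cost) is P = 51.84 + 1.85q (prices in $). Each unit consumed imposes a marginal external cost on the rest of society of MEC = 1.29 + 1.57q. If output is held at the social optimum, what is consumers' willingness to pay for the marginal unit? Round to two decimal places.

P = $95.37

Social marginal benefit = demand − MEC = 131.13 - 4.57q.
Set SMB = MC: 131.13 - 4.57q = 51.84 + 1.85q → q* = 12.3505.
Consumer price on the demand curve at q*: 132.42 − 3.00×12.3505 = 95.3685.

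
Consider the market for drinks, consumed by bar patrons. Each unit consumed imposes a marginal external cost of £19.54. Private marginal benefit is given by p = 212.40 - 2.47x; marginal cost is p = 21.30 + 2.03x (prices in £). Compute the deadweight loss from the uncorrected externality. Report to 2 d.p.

Market equilibrium (private): 21.30 + 2.03x = 212.40 - 2.47x → x_m = 42.4667.
Social marginal benefit = demand − MEC = 192.86 - 2.47x.
Set SMB = MC: 192.86 - 2.47x = 21.30 + 2.03x → x* = 38.1244.
Between x* and x_m the wedge MC − SMB runs linearly from 0 to MEC(x_m), so the loss is a triangle.
DWL = ½ × 4.3423 × 19.5400 = 42.4243.

DWL = £42.42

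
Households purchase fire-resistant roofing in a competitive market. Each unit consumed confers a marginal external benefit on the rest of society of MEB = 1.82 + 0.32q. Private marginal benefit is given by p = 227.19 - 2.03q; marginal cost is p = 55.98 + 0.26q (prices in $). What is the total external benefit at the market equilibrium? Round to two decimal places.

$1030.42

Market equilibrium (private): 55.98 + 0.26q = 227.19 - 2.03q → q_m = 74.7642.
Total external benefit = ∫₀^{q_m} (1.82 + 0.32q) dq = 1.82×74.7642 + ½×0.32×74.7642² = 1030.4205.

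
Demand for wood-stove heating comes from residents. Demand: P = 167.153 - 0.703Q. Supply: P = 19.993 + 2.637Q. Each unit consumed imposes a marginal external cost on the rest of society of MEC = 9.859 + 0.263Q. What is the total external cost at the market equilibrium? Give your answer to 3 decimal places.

Market equilibrium (private): 19.993 + 2.637Q = 167.153 - 0.703Q → Q_m = 44.0599.
Total external cost = ∫₀^{Q_m} (9.859 + 0.263Q) dQ = 9.859×44.0599 + ½×0.263×44.0599² = 689.6642.

689.664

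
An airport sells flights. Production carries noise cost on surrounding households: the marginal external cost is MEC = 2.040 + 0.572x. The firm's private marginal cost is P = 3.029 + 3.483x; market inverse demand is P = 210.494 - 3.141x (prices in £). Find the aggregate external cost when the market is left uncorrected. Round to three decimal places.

Market equilibrium (private): 3.029 + 3.483x = 210.494 - 3.141x → x_m = 31.3202.
Total external cost = ∫₀^{x_m} (2.040 + 0.572x) dx = 2.040×31.3202 + ½×0.572×31.3202² = 344.4463.

£344.446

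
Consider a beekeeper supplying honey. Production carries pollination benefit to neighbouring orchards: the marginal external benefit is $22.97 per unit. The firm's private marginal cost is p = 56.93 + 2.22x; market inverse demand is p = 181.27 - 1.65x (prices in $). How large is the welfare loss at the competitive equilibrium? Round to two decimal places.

Market equilibrium (private): 56.93 + 2.22x = 181.27 - 1.65x → x_m = 32.1292.
Social marginal cost = private MC − MEB = 33.96 + 2.22x.
Set SMC = demand: 33.96 + 2.22x = 181.27 - 1.65x → x* = 38.0646.
The welfare-loss triangle has base |x_m − x*| and height MEB(x_m) (the vertical gap between SMC and demand is zero at x* and MEB at x_m).
DWL = ½ × 5.9354 × 22.9700 = 68.1681.

DWL = $68.17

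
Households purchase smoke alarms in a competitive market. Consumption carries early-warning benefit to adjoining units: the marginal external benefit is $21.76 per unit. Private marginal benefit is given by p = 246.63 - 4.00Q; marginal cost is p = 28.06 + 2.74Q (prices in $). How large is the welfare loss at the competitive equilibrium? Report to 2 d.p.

Market equilibrium (private): 28.06 + 2.74Q = 246.63 - 4.00Q → Q_m = 32.4288.
Social marginal benefit = demand + MEB = 268.39 - 4.00Q.
Set SMB = MC: 268.39 - 4.00Q = 28.06 + 2.74Q → Q* = 35.6573.
The welfare-loss triangle has base |Q_m − Q*| and height MEB(Q_m) (the vertical gap between SMB and MC is zero at Q* and MEB at Q_m).
DWL = ½ × 3.2285 × 21.7600 = 35.1261.

DWL = $35.13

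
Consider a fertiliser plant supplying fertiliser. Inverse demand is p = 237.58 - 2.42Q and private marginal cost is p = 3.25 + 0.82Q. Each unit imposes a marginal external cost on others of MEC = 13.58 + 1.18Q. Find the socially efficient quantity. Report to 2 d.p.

Q* = 49.94

Social marginal cost = private MC + MEC = 16.83 + 2.00Q.
Set SMC = demand: 16.83 + 2.00Q = 237.58 - 2.42Q → Q* = 49.9434.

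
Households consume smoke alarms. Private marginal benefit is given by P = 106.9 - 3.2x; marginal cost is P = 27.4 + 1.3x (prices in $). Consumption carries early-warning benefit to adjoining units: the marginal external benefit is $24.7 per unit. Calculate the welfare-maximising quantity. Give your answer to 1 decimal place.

x* = 23.2

Social marginal benefit = demand + MEB = 131.6 - 3.2x.
Set SMB = MC: 131.6 - 3.2x = 27.4 + 1.3x → x* = 23.1556.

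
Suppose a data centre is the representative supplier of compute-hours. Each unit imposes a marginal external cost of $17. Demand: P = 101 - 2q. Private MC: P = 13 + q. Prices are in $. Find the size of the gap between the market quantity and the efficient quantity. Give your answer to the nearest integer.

6 units

Market equilibrium (private): 13 + q = 101 - 2q → q_m = 29.3333.
Social marginal cost = private MC + MEC = 30 + q.
Set SMC = demand: 30 + q = 101 - 2q → q* = 23.6667.
Gap = |29.3333 − 23.6667| = 5.6666.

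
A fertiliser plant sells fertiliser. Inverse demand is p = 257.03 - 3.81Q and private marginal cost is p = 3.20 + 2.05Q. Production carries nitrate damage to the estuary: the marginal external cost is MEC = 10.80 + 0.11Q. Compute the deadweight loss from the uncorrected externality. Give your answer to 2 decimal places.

Market equilibrium (private): 3.20 + 2.05Q = 257.03 - 3.81Q → Q_m = 43.3157.
Social marginal cost = private MC + MEC = 14.00 + 2.16Q.
Set SMC = demand: 14.00 + 2.16Q = 257.03 - 3.81Q → Q* = 40.7085.
Between Q* and Q_m the wedge SMC − demand runs linearly from 0 to MEC(Q_m), so the loss is a triangle.
DWL = ½ × 2.6072 × 15.5647 = 20.2901.

DWL = 20.29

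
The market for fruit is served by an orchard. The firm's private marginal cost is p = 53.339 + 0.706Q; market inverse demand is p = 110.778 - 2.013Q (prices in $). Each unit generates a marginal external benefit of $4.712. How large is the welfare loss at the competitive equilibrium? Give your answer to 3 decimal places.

DWL = $4.083

Market equilibrium (private): 53.339 + 0.706Q = 110.778 - 2.013Q → Q_m = 21.1250.
Social marginal cost = private MC − MEB = 48.627 + 0.706Q.
Set SMC = demand: 48.627 + 0.706Q = 110.778 - 2.013Q → Q* = 22.8580.
Between Q* and Q_m the wedge demand − SMC runs linearly from 0 to MEB(Q_m), so the loss is a triangle.
DWL = ½ × 1.7330 × 4.7120 = 4.0829.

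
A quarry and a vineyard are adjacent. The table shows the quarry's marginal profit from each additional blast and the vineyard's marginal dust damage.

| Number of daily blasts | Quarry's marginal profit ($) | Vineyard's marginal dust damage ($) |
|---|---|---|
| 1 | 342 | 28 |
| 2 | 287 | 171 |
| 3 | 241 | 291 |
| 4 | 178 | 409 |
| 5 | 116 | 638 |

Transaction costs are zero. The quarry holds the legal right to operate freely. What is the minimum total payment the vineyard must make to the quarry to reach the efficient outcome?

Left alone the quarry would choose level 5 (marginal profit stays positive).
Efficient level: k* = 2 (marginal profit ≥ marginal dust damage through 2).
The vineyard must at least cover the quarry's forgone profit from cutting 5→2: 241 + 178 + 116 = 535.

$535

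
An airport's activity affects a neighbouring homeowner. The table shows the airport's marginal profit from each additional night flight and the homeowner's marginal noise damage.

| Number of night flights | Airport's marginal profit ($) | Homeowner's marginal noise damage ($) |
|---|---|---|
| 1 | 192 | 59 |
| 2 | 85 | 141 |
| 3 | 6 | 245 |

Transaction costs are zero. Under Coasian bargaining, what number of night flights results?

1

Bargaining reaches the level where marginal profit last exceeds marginal noise damage.
That holds through level 1 (192 ≥ 59) but not at 2 (85 < 141).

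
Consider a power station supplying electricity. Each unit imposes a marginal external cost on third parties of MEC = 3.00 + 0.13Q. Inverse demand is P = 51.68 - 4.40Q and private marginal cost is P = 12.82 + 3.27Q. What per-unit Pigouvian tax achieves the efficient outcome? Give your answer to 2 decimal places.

tax = 3.60 per unit

Social marginal cost = private MC + MEC = 15.82 + 3.40Q.
Set SMC = demand: 15.82 + 3.40Q = 51.68 - 4.40Q → Q* = 4.5974.
The Pigouvian tax equals MEC at Q*: 3.00 + 0.13×4.5974 = 3.5977.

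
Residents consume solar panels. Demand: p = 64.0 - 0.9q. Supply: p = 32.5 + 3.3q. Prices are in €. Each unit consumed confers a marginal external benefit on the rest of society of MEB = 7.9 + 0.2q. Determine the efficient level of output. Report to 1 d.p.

q* = 9.9

Social marginal benefit = demand + MEB = 71.9 - 0.7q.
Set SMB = MC: 71.9 - 0.7q = 32.5 + 3.3q → q* = 9.8500.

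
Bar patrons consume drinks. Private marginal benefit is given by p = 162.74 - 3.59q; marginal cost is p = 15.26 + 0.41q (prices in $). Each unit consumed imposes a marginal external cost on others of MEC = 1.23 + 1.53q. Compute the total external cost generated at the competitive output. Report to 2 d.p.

Market equilibrium (private): 15.26 + 0.41q = 162.74 - 3.59q → q_m = 36.8700.
Total external cost = ∫₀^{q_m} (1.23 + 1.53q) dq = 1.23×36.8700 + ½×1.53×36.8700² = 1085.2887.

$1085.29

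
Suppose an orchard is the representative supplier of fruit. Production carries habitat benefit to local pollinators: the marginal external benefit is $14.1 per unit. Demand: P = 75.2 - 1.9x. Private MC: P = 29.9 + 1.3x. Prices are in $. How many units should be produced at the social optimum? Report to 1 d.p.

Social marginal cost = private MC − MEB = 15.8 + 1.3x.
Set SMC = demand: 15.8 + 1.3x = 75.2 - 1.9x → x* = 18.5625.

x* = 18.6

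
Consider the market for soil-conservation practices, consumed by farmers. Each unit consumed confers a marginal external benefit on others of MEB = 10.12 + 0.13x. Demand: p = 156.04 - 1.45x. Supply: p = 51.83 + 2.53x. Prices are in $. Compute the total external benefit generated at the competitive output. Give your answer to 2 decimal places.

$309.54

Market equilibrium (private): 51.83 + 2.53x = 156.04 - 1.45x → x_m = 26.1834.
Total external benefit = ∫₀^{x_m} (10.12 + 0.13x) dx = 10.12×26.1834 + ½×0.13×26.1834² = 309.5381.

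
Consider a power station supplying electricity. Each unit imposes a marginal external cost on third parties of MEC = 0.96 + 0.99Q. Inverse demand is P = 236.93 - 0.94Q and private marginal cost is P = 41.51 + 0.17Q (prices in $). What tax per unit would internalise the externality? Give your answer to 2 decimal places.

Social marginal cost = private MC + MEC = 42.47 + 1.16Q.
Set SMC = demand: 42.47 + 1.16Q = 236.93 - 0.94Q → Q* = 92.6000.
The Pigouvian tax equals MEC at Q*: 0.96 + 0.99×92.6000 = 92.6340.

tax = $92.63 per unit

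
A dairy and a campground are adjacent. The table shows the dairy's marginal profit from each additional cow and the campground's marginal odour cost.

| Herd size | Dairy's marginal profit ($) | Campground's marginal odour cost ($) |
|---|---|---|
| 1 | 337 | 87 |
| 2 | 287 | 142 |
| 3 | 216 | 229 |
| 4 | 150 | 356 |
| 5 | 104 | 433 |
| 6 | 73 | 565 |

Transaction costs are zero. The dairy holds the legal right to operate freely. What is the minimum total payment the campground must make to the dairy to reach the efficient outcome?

$543

Left alone the dairy would choose level 6 (marginal profit stays positive).
Efficient level: k* = 2 (marginal profit ≥ marginal odour cost through 2).
The campground must at least cover the dairy's forgone profit from cutting 6→2: 216 + 150 + 104 + 73 = 543.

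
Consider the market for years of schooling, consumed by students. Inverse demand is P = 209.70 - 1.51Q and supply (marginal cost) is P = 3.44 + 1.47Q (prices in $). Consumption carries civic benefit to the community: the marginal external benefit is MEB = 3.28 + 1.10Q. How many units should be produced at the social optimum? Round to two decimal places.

Social marginal benefit = demand + MEB = 212.98 - 0.41Q.
Set SMB = MC: 212.98 - 0.41Q = 3.44 + 1.47Q → Q* = 111.4574.

Q* = 111.46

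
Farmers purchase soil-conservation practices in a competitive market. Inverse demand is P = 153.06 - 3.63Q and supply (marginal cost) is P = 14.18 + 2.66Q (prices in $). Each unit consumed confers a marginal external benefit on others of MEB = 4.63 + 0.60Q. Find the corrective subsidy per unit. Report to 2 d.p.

subsidy = $19.76 per unit

Social marginal benefit = demand + MEB = 157.69 - 3.03Q.
Set SMB = MC: 157.69 - 3.03Q = 14.18 + 2.66Q → Q* = 25.2214.
The Pigouvian subsidy equals MEB at Q*: 4.63 + 0.60×25.2214 = 19.7628.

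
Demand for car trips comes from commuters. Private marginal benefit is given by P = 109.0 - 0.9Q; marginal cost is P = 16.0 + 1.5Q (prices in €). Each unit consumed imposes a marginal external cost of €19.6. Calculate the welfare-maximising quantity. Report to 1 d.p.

Q* = 30.6

Social marginal benefit = demand − MEC = 89.4 - 0.9Q.
Set SMB = MC: 89.4 - 0.9Q = 16.0 + 1.5Q → Q* = 30.5833.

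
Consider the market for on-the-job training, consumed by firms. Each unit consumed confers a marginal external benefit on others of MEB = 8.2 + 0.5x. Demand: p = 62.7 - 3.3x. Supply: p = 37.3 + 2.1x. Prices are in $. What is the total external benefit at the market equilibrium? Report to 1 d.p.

$44.1

Market equilibrium (private): 37.3 + 2.1x = 62.7 - 3.3x → x_m = 4.7037.
Total external benefit = ∫₀^{x_m} (8.2 + 0.5x) dx = 8.2×4.7037 + ½×0.5×4.7037² = 44.1015.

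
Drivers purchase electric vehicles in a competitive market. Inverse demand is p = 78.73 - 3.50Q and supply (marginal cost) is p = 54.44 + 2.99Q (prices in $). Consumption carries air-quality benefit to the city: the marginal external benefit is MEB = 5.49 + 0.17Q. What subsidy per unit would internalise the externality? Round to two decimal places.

subsidy = $6.29 per unit

Social marginal benefit = demand + MEB = 84.22 - 3.33Q.
Set SMB = MC: 84.22 - 3.33Q = 54.44 + 2.99Q → Q* = 4.7120.
The Pigouvian subsidy equals MEB at Q*: 5.49 + 0.17×4.7120 = 6.2910.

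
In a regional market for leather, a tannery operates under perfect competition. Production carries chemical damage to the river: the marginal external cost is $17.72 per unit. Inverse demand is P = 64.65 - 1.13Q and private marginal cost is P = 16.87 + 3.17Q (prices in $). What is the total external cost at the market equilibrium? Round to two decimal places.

Market equilibrium (private): 16.87 + 3.17Q = 64.65 - 1.13Q → Q_m = 11.1116.
Total external cost = MEC × Q_m = 17.72 × 11.1116 = 196.8976.

$196.90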